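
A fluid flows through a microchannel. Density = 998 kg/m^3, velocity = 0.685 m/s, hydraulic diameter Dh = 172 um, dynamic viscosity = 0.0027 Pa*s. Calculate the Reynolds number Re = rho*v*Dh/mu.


Step 1: Convert Dh to meters: Dh = 172e-6 m
Step 2: Re = rho * v * Dh / mu
Re = 998 * 0.685 * 172e-6 / 0.0027
Re = 43.55


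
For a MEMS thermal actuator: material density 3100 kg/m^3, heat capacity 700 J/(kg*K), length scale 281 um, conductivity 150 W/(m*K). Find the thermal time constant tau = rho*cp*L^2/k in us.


Step 1: Convert L to m: L = 281e-6 m
Step 2: L^2 = (281e-6)^2 = 7.8961e-08 m^2
Step 3: tau = 3100 * 700 * 7.8961e-08 / 150 = 1.14230247e-03 s
Step 4: Convert to microseconds (multiply by 1e6).
tau = 1142.302 us


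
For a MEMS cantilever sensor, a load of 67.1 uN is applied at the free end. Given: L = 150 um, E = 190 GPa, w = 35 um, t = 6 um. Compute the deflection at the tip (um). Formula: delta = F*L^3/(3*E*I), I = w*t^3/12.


Step 1: Calculate the second moment of area.
I = w * t^3 / 12 = 35 * 6^3 / 12 = 630.0 um^4
Step 2: Convert E to consistent units (1 GPa = 1000 uN/um^2).
E = 190 GPa = 190000 uN/um^2
Step 3: Calculate tip deflection.
delta = F * L^3 / (3 * E * I)
delta = 67.1 * 150^3 / (3 * 190000 * 630.0)
delta = 0.6306 um


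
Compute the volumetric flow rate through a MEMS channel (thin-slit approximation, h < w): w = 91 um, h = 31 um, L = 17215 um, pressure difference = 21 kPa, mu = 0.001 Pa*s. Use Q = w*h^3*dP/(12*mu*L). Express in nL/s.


Step 1: Convert all dimensions to SI (meters).
w = 91e-6 m, h = 31e-6 m, L = 17215e-6 m, dP = 21e3 Pa
Step 2: Q = w * h^3 * dP / (12 * mu * L)
Q = 91e-6 * (31e-6)^3 * 21e3 / (12 * 0.001 * 17215e-6) = 2.7558622e-10 m^3/s
Step 3: Convert Q from m^3/s to nL/s (1 m^3 = 1e12 nL, so multiply by 1e12).
Q = 275.586 nL/s


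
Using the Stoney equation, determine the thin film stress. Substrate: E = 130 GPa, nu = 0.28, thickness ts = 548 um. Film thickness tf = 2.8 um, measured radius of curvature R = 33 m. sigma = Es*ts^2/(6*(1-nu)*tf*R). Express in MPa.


Step 1: Compute numerator: Es * ts^2 = 130 * 548^2 = 39039520 (GPa*um^2)
Step 2: Compute denominator (R in um): 6*(1-nu)*tf*R = 6*0.72*2.8*33e6 = 399168000.0 (um^2)
Step 3: sigma (GPa) = 39039520 / 399168000.0 = 9.7802e-02 GPa
Step 4: Convert to MPa (x1000): sigma = 97.8 MPa


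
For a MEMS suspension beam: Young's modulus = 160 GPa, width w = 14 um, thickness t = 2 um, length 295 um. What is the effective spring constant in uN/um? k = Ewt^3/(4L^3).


Step 1: Convert E to consistent units (1 GPa = 1000 uN/um^2).
E = 160 GPa = 160000 uN/um^2
Step 2: Compute t^3 = 2^3 = 8
Step 3: Compute L^3 = 295^3 = 25672375
Step 4: k = 160000 * 14 * 8 / (4 * 25672375)
k = 0.1745 uN/um


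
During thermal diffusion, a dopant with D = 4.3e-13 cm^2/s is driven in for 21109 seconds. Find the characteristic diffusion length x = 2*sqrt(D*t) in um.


Step 1: Compute D*t = 4.3e-13 * 21109 = 9.07687e-09 cm^2
Step 2: sqrt(D*t) = 9.52726e-05 cm
Step 3: x = 2 * 9.52726e-05 cm = 1.905452e-04 cm
Step 4: Convert to um (1 cm = 1e4 um): x = 1.905 um


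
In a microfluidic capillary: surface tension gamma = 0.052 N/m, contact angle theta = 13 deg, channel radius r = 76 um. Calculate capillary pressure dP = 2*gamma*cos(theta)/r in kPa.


Step 1: cos(13 deg) = 0.9744
Step 2: Convert r to m: r = 76e-6 m
Step 3: dP = 2 * 0.052 * 0.9744 / 76e-6 = 1333.4 Pa
Step 4: Convert Pa to kPa (divide by 1000).
dP = 1.33 kPa


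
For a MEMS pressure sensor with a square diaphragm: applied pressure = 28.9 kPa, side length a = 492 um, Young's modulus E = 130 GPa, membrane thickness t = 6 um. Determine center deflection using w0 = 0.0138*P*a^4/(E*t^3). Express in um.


Step 1: Convert pressure to compatible units (E is in GPa, so P in GPa).
P = 28.9 kPa = 28.9e-6 GPa
Step 2: Compute numerator: 0.0138 * P * a^4.
a^4 = 492^4 = 58594980096
numerator = 0.0138 * 28.9e-6 * 58594980096 = 2.33688e+04
Step 3: Compute denominator: E * t^3 = 130 * 6^3 = 28080
Step 4: w0 = numerator / denominator = 2.33688e+04 / 28080 = 0.8322 um


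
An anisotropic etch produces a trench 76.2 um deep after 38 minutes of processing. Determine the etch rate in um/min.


Step 1: Etch rate = depth / time
Step 2: rate = 76.2 / 38
rate = 2.005 um/min


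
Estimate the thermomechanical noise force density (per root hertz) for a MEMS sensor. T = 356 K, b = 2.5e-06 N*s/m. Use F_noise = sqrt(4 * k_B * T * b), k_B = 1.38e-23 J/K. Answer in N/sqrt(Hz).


Step 1: Compute 4 * k_B * T * b
= 4 * 1.38e-23 * 356 * 2.5e-06
= 4.9128e-26 N^2/Hz
Step 2: F_noise = sqrt(4.9128e-26)
F_noise = 2.22e-13 N/sqrt(Hz)


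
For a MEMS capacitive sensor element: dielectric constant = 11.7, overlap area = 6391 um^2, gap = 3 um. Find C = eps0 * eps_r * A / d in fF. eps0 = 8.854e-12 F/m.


Step 1: Convert area to m^2: A = 6391e-12 m^2
Step 2: Convert gap to m: d = 3e-6 m
Step 3: C = eps0 * eps_r * A / d
C = 8.854e-12 * 11.7 * 6391e-12 / 3e-6
Step 4: Convert to fF (multiply by 1e15).
C = 220.69 fF


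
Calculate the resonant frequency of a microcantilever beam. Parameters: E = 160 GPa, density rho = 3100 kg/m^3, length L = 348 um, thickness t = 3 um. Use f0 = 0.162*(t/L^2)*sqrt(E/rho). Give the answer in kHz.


Step 1: Convert units to SI.
t_SI = 3e-6 m, L_SI = 348e-6 m
Step 2: Calculate sqrt(E/rho).
sqrt(160e9 / 3100) = 7184.21 m/s
Step 3: Compute f0.
f0 = 0.162 * 3e-6 / (348e-6)^2 * 7184.21 = 28830.8 Hz = 28.83 kHz


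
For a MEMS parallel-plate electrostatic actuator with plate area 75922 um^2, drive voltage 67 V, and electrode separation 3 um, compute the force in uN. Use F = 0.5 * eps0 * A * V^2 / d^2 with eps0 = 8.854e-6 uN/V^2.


Step 1: Identify parameters.
eps0 = 8.854e-6 uN/V^2, A = 75922 um^2, V = 67 V, d = 3 um
Step 2: Compute V^2 = 67^2 = 4489
Step 3: Compute d^2 = 3^2 = 9
Step 4: F = 0.5 * 8.854e-6 * 75922 * 4489 / 9
F = 167.643 uN


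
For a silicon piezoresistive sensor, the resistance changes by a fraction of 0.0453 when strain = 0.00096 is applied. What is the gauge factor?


Step 1: Identify values.
dR/R = 0.0453, strain = 0.00096
Step 2: GF = (dR/R) / strain = 0.0453 / 0.00096
GF = 47.2


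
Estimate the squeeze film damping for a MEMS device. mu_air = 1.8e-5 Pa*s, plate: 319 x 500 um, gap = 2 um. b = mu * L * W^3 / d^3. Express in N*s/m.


Step 1: Convert to SI.
L = 319e-6 m, W = 500e-6 m, d = 2e-6 m
Step 2: W^3 = (500e-6)^3 = 1.25e-10 m^3
Step 3: d^3 = (2e-6)^3 = 8.00e-18 m^3
Step 4: b = 1.8e-5 * 319e-6 * 1.25e-10 / 8.00e-18
b = 8.97e-02 N*s/m


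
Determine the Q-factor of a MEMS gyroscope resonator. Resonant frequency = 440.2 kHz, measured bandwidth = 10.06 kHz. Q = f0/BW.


Step 1: Q = f0 / bandwidth
Step 2: Q = 440.2 / 10.06
Q = 43.8


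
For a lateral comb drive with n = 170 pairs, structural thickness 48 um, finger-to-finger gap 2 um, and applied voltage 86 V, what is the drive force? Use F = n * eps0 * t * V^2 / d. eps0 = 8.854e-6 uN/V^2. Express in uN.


Step 1: Parameters: n=170, eps0=8.854e-6 uN/V^2, t=48 um, V=86 V, d=2 um
Step 2: V^2 = 7396
Step 3: F = 170 * 8.854e-6 * 48 * 7396 / 2
F = 267.175 uN


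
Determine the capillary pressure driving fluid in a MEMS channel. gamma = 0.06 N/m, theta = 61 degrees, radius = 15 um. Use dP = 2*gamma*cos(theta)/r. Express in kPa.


Step 1: cos(61 deg) = 0.4848
Step 2: Convert r to m: r = 15e-6 m
Step 3: dP = 2 * 0.06 * 0.4848 / 15e-6 = 3878.4 Pa
Step 4: Convert Pa to kPa (divide by 1000).
dP = 3.88 kPa


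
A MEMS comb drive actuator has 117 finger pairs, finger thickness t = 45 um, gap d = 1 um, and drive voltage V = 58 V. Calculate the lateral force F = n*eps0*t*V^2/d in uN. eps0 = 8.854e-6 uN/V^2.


Step 1: Parameters: n=117, eps0=8.854e-6 uN/V^2, t=45 um, V=58 V, d=1 um
Step 2: V^2 = 3364
Step 3: F = 117 * 8.854e-6 * 45 * 3364 / 1
F = 156.817 uN


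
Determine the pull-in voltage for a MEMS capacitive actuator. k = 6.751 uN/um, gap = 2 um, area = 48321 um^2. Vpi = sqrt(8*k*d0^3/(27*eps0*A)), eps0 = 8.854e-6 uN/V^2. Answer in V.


Step 1: Compute numerator: 8 * k * d0^3 = 8 * 6.751 * 2^3 = 432.064
Step 2: Compute denominator: 27 * eps0 * A = 27 * 8.854e-6 * 48321 = 11.551522
Step 3: Vpi = sqrt(432.064 / 11.551522)
Vpi = 6.12 V


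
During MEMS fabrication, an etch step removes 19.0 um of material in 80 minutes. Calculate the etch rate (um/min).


Step 1: Etch rate = depth / time
Step 2: rate = 19.0 / 80
rate = 0.238 um/min


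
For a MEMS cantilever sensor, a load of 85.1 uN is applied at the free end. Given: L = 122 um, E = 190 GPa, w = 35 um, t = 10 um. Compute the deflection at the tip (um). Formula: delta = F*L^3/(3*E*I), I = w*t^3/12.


Step 1: Calculate the second moment of area.
I = w * t^3 / 12 = 35 * 10^3 / 12 = 2916.6667 um^4
Step 2: Convert E to consistent units (1 GPa = 1000 uN/um^2).
E = 190 GPa = 190000 uN/um^2
Step 3: Calculate tip deflection.
delta = F * L^3 / (3 * E * I)
delta = 85.1 * 122^3 / (3 * 190000 * 2916.6667)
delta = 0.0929 um


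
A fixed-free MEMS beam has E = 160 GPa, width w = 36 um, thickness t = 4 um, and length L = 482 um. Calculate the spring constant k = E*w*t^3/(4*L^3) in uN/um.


Step 1: Convert E to consistent units (1 GPa = 1000 uN/um^2).
E = 160 GPa = 160000 uN/um^2
Step 2: Compute t^3 = 4^3 = 64
Step 3: Compute L^3 = 482^3 = 111980168
Step 4: k = 160000 * 36 * 64 / (4 * 111980168)
k = 0.823 uN/um


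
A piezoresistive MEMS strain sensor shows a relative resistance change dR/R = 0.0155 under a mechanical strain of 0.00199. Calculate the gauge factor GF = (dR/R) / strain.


Step 1: Identify values.
dR/R = 0.0155, strain = 0.00199
Step 2: GF = (dR/R) / strain = 0.0155 / 0.00199
GF = 7.8


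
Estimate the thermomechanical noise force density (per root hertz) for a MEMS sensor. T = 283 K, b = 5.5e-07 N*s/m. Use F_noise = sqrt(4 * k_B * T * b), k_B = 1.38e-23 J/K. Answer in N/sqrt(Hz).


Step 1: Compute 4 * k_B * T * b
= 4 * 1.38e-23 * 283 * 5.5e-07
= 8.5919e-27 N^2/Hz
Step 2: F_noise = sqrt(8.5919e-27)
F_noise = 9.27e-14 N/sqrt(Hz)


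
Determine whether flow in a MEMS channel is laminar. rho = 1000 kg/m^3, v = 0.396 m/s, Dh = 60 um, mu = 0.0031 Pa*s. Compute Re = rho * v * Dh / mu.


Step 1: Convert Dh to meters: Dh = 60e-6 m
Step 2: Re = rho * v * Dh / mu
Re = 1000 * 0.396 * 60e-6 / 0.0031
Re = 7.665
Since Re = 7.665 is below ~2300, the flow is laminar.


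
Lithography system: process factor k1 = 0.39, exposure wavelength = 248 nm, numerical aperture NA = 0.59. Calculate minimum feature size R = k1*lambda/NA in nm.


Step 1: Identify values: k1 = 0.39, lambda = 248 nm, NA = 0.59
Step 2: R = k1 * lambda / NA
R = 0.39 * 248 / 0.59
R = 163.9 nm


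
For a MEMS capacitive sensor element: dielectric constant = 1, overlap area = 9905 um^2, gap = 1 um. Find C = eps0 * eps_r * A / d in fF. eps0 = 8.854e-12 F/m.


Step 1: Convert area to m^2: A = 9905e-12 m^2
Step 2: Convert gap to m: d = 1e-6 m
Step 3: C = eps0 * eps_r * A / d
C = 8.854e-12 * 1 * 9905e-12 / 1e-6
Step 4: Convert to fF (multiply by 1e15).
C = 87.7 fF


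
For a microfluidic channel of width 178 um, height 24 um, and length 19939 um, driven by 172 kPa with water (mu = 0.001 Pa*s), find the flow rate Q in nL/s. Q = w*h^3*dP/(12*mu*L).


Step 1: Convert all dimensions to SI (meters).
w = 178e-6 m, h = 24e-6 m, L = 19939e-6 m, dP = 172e3 Pa
Step 2: Q = w * h^3 * dP / (12 * mu * L)
Q = 178e-6 * (24e-6)^3 * 172e3 / (12 * 0.001 * 19939e-6) = 1.76887667e-09 m^3/s
Step 3: Convert Q from m^3/s to nL/s (1 m^3 = 1e12 nL, so multiply by 1e12).
Q = 1768.877 nL/s


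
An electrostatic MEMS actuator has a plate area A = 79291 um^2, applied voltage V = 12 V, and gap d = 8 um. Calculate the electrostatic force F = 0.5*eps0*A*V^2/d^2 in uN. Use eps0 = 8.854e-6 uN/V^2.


Step 1: Identify parameters.
eps0 = 8.854e-6 uN/V^2, A = 79291 um^2, V = 12 V, d = 8 um
Step 2: Compute V^2 = 12^2 = 144
Step 3: Compute d^2 = 8^2 = 64
Step 4: F = 0.5 * 8.854e-6 * 79291 * 144 / 64
F = 0.79 uN


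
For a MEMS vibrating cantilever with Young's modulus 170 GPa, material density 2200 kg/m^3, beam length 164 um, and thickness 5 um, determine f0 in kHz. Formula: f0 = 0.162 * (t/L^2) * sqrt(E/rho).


Step 1: Convert units to SI.
t_SI = 5e-6 m, L_SI = 164e-6 m
Step 2: Calculate sqrt(E/rho).
sqrt(170e9 / 2200) = 8790.49 m/s
Step 3: Compute f0.
f0 = 0.162 * 5e-6 / (164e-6)^2 * 8790.49 = 264734.4 Hz = 264.73 kHz


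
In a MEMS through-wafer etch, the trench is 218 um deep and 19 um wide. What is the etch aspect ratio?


Step 1: AR = depth / width
Step 2: AR = 218 / 19
AR = 11.5


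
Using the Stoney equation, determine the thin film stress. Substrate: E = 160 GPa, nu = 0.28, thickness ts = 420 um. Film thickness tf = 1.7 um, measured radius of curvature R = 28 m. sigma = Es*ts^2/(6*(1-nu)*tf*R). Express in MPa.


Step 1: Compute numerator: Es * ts^2 = 160 * 420^2 = 28224000 (GPa*um^2)
Step 2: Compute denominator (R in um): 6*(1-nu)*tf*R = 6*0.72*1.7*28e6 = 205632000.0 (um^2)
Step 3: sigma (GPa) = 28224000 / 205632000.0 = 1.37255e-01 GPa
Step 4: Convert to MPa (x1000): sigma = 137.3 MPa


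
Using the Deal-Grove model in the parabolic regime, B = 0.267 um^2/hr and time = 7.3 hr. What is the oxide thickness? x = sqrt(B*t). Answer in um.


Step 1: Compute B*t = 0.267 * 7.3 = 1.9491
Step 2: x = sqrt(1.9491)
x = 1.396 um


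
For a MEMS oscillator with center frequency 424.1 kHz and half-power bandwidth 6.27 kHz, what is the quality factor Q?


Step 1: Q = f0 / bandwidth
Step 2: Q = 424.1 / 6.27
Q = 67.6


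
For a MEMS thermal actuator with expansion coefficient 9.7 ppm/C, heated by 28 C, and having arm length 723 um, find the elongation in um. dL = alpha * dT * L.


Step 1: Convert CTE: alpha = 9.7 ppm/C = 9.7e-6 /C
Step 2: dL = 9.7e-6 * 28 * 723
dL = 0.1964 um


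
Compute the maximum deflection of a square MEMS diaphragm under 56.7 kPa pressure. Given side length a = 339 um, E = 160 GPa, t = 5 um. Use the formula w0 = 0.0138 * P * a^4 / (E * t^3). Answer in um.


Step 1: Convert pressure to compatible units (E is in GPa, so P in GPa).
P = 56.7 kPa = 56.7e-6 GPa
Step 2: Compute numerator: 0.0138 * P * a^4.
a^4 = 339^4 = 13206836241
numerator = 0.0138 * 56.7e-6 * 13206836241 = 1.03338e+04
Step 3: Compute denominator: E * t^3 = 160 * 5^3 = 20000
Step 4: w0 = numerator / denominator = 1.03338e+04 / 20000 = 0.5167 um


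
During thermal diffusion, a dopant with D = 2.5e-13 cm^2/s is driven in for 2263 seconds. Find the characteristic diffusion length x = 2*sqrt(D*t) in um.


Step 1: Compute D*t = 2.5e-13 * 2263 = 5.6575e-10 cm^2
Step 2: sqrt(D*t) = 2.3785e-05 cm
Step 3: x = 2 * 2.3785e-05 cm = 4.757e-05 cm
Step 4: Convert to um (1 cm = 1e4 um): x = 0.476 um


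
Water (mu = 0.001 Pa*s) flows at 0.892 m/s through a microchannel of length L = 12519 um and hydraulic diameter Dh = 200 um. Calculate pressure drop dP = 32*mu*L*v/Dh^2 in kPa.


Step 1: Convert to SI: L = 12519e-6 m, Dh = 200e-6 m
Step 2: dP = 32 * 0.001 * 12519e-6 * 0.892 / (200e-6)^2
Step 3: dP = 8933.56 Pa
Step 4: Convert to kPa: dP = 8.93 kPa


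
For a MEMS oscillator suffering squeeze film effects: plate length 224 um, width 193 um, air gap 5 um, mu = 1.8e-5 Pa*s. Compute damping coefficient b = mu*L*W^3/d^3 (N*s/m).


Step 1: Convert to SI.
L = 224e-6 m, W = 193e-6 m, d = 5e-6 m
Step 2: W^3 = (193e-6)^3 = 7.19e-12 m^3
Step 3: d^3 = (5e-6)^3 = 1.25e-16 m^3
Step 4: b = 1.8e-5 * 224e-6 * 7.19e-12 / 1.25e-16
b = 2.32e-04 N*s/m


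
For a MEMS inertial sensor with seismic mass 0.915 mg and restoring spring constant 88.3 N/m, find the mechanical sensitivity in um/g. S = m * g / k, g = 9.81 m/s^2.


Step 1: Convert mass: m = 0.915 mg = 9.15e-07 kg
Step 2: S = m * g / k = 9.15e-07 * 9.81 / 88.3
Step 3: S = 1.02e-07 m/g
Step 4: Convert to um/g: S = 0.102 um/g


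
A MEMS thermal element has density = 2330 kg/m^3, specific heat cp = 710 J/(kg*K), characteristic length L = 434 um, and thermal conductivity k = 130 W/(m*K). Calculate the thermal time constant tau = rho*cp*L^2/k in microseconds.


Step 1: Convert L to m: L = 434e-6 m
Step 2: L^2 = (434e-6)^2 = 1.88356e-07 m^2
Step 3: tau = 2330 * 710 * 1.88356e-07 / 130 = 2.39690254e-03 s
Step 4: Convert to microseconds (multiply by 1e6).
tau = 2396.903 us


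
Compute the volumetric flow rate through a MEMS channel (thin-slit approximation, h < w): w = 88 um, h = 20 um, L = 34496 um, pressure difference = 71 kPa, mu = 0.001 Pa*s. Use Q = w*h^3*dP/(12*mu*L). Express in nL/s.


Step 1: Convert all dimensions to SI (meters).
w = 88e-6 m, h = 20e-6 m, L = 34496e-6 m, dP = 71e3 Pa
Step 2: Q = w * h^3 * dP / (12 * mu * L)
Q = 88e-6 * (20e-6)^3 * 71e3 / (12 * 0.001 * 34496e-6) = 1.207483e-10 m^3/s
Step 3: Convert Q from m^3/s to nL/s (1 m^3 = 1e12 nL, so multiply by 1e12).
Q = 120.748 nL/s


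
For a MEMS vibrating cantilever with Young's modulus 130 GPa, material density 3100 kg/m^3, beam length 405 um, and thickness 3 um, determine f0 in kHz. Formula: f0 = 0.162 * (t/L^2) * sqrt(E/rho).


Step 1: Convert units to SI.
t_SI = 3e-6 m, L_SI = 405e-6 m
Step 2: Calculate sqrt(E/rho).
sqrt(130e9 / 3100) = 6475.76 m/s
Step 3: Compute f0.
f0 = 0.162 * 3e-6 / (405e-6)^2 * 6475.76 = 19187.4 Hz = 19.19 kHz


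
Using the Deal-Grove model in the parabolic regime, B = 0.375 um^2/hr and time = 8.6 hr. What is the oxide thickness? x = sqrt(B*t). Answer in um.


Step 1: Compute B*t = 0.375 * 8.6 = 3.225
Step 2: x = sqrt(3.225)
x = 1.796 um


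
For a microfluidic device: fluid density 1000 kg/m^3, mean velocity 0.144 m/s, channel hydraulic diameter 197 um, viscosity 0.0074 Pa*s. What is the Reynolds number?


Step 1: Convert Dh to meters: Dh = 197e-6 m
Step 2: Re = rho * v * Dh / mu
Re = 1000 * 0.144 * 197e-6 / 0.0074
Re = 3.834


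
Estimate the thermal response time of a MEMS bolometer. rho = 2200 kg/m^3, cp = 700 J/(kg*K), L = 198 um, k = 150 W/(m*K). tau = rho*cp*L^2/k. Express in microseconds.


Step 1: Convert L to m: L = 198e-6 m
Step 2: L^2 = (198e-6)^2 = 3.9204e-08 m^2
Step 3: tau = 2200 * 700 * 3.9204e-08 / 150 = 4.024944e-04 s
Step 4: Convert to microseconds (multiply by 1e6).
tau = 402.494 us


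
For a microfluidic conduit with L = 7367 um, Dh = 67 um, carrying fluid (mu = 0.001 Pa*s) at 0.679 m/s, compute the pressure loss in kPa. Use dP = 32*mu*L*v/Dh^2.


Step 1: Convert to SI: L = 7367e-6 m, Dh = 67e-6 m
Step 2: dP = 32 * 0.001 * 7367e-6 * 0.679 / (67e-6)^2
Step 3: dP = 35658.31 Pa
Step 4: Convert to kPa: dP = 35.66 kPa


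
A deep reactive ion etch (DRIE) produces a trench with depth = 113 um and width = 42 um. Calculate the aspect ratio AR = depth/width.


Step 1: AR = depth / width
Step 2: AR = 113 / 42
AR = 2.7


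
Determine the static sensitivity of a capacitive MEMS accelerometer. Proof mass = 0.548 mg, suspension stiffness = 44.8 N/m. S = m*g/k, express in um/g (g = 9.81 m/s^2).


Step 1: Convert mass: m = 0.548 mg = 5.48e-07 kg
Step 2: S = m * g / k = 5.48e-07 * 9.81 / 44.8
Step 3: S = 1.20e-07 m/g
Step 4: Convert to um/g: S = 0.12 um/g


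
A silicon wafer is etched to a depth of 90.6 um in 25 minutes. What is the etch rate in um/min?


Step 1: Etch rate = depth / time
Step 2: rate = 90.6 / 25
rate = 3.624 um/min


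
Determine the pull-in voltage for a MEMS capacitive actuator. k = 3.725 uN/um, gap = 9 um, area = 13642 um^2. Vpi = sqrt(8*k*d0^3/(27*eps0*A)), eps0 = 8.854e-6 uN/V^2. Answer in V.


Step 1: Compute numerator: 8 * k * d0^3 = 8 * 3.725 * 9^3 = 21724.2
Step 2: Compute denominator: 27 * eps0 * A = 27 * 8.854e-6 * 13642 = 3.261229
Step 3: Vpi = sqrt(21724.2 / 3.261229)
Vpi = 81.62 V


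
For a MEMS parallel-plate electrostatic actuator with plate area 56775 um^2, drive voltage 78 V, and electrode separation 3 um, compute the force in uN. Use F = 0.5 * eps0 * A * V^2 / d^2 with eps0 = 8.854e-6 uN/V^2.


Step 1: Identify parameters.
eps0 = 8.854e-6 uN/V^2, A = 56775 um^2, V = 78 V, d = 3 um
Step 2: Compute V^2 = 78^2 = 6084
Step 3: Compute d^2 = 3^2 = 9
Step 4: F = 0.5 * 8.854e-6 * 56775 * 6084 / 9
F = 169.908 uN


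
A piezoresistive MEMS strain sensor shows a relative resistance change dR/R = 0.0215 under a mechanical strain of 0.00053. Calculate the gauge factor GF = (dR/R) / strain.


Step 1: Identify values.
dR/R = 0.0215, strain = 0.00053
Step 2: GF = (dR/R) / strain = 0.0215 / 0.00053
GF = 40.6


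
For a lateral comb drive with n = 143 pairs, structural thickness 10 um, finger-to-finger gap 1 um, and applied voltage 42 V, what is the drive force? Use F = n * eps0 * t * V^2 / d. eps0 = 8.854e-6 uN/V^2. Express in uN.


Step 1: Parameters: n=143, eps0=8.854e-6 uN/V^2, t=10 um, V=42 V, d=1 um
Step 2: V^2 = 1764
Step 3: F = 143 * 8.854e-6 * 10 * 1764 / 1
F = 22.334 uN


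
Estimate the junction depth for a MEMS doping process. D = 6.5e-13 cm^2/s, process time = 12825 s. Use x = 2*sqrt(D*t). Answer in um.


Step 1: Compute D*t = 6.5e-13 * 12825 = 8.33625e-09 cm^2
Step 2: sqrt(D*t) = 9.13031e-05 cm
Step 3: x = 2 * 9.13031e-05 cm = 1.826062e-04 cm
Step 4: Convert to um (1 cm = 1e4 um): x = 1.826 um


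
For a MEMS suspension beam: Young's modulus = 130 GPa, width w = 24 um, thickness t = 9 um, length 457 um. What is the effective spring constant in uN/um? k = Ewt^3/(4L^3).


Step 1: Convert E to consistent units (1 GPa = 1000 uN/um^2).
E = 130 GPa = 130000 uN/um^2
Step 2: Compute t^3 = 9^3 = 729
Step 3: Compute L^3 = 457^3 = 95443993
Step 4: k = 130000 * 24 * 729 / (4 * 95443993)
k = 5.9576 uN/um


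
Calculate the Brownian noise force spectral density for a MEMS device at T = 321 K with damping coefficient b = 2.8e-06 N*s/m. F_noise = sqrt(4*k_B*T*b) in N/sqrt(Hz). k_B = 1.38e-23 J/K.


Step 1: Compute 4 * k_B * T * b
= 4 * 1.38e-23 * 321 * 2.8e-06
= 4.9614e-26 N^2/Hz
Step 2: F_noise = sqrt(4.9614e-26)
F_noise = 2.23e-13 N/sqrt(Hz)


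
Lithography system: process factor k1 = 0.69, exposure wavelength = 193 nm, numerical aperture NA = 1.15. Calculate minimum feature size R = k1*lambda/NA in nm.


Step 1: Identify values: k1 = 0.69, lambda = 193 nm, NA = 1.15
Step 2: R = k1 * lambda / NA
R = 0.69 * 193 / 1.15
R = 115.8 nm


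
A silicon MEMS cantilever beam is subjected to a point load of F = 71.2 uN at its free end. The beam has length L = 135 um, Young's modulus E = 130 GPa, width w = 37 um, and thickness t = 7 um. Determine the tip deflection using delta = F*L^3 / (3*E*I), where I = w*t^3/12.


Step 1: Calculate the second moment of area.
I = w * t^3 / 12 = 37 * 7^3 / 12 = 1057.5833 um^4
Step 2: Convert E to consistent units (1 GPa = 1000 uN/um^2).
E = 130 GPa = 130000 uN/um^2
Step 3: Calculate tip deflection.
delta = F * L^3 / (3 * E * I)
delta = 71.2 * 135^3 / (3 * 130000 * 1057.5833)
delta = 0.4247 um


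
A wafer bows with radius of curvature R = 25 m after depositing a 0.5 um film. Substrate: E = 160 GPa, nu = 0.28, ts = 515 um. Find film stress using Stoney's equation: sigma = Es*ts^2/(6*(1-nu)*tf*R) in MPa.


Step 1: Compute numerator: Es * ts^2 = 160 * 515^2 = 42436000 (GPa*um^2)
Step 2: Compute denominator (R in um): 6*(1-nu)*tf*R = 6*0.72*0.5*25e6 = 54000000.0 (um^2)
Step 3: sigma (GPa) = 42436000 / 54000000.0 = 7.85852e-01 GPa
Step 4: Convert to MPa (x1000): sigma = 785.9 MPa


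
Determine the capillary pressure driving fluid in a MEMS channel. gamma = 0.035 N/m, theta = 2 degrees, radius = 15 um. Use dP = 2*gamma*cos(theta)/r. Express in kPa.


Step 1: cos(2 deg) = 0.9994
Step 2: Convert r to m: r = 15e-6 m
Step 3: dP = 2 * 0.035 * 0.9994 / 15e-6 = 4663.9 Pa
Step 4: Convert Pa to kPa (divide by 1000).
dP = 4.66 kPa


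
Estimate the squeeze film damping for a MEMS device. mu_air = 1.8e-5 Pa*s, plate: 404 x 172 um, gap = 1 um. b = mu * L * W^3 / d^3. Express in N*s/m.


Step 1: Convert to SI.
L = 404e-6 m, W = 172e-6 m, d = 1e-6 m
Step 2: W^3 = (172e-6)^3 = 5.09e-12 m^3
Step 3: d^3 = (1e-6)^3 = 1.00e-18 m^3
Step 4: b = 1.8e-5 * 404e-6 * 5.09e-12 / 1.00e-18
b = 3.70e-02 N*s/m


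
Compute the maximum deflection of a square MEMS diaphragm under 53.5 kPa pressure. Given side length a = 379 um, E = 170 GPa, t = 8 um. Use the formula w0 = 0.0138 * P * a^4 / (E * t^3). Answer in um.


Step 1: Convert pressure to compatible units (E is in GPa, so P in GPa).
P = 53.5 kPa = 53.5e-6 GPa
Step 2: Compute numerator: 0.0138 * P * a^4.
a^4 = 379^4 = 20632736881
numerator = 0.0138 * 53.5e-6 * 20632736881 = 1.5233e+04
Step 3: Compute denominator: E * t^3 = 170 * 8^3 = 87040
Step 4: w0 = numerator / denominator = 1.5233e+04 / 87040 = 0.175 um


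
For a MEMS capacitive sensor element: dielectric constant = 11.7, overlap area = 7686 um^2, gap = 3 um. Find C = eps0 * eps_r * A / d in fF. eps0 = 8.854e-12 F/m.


Step 1: Convert area to m^2: A = 7686e-12 m^2
Step 2: Convert gap to m: d = 3e-6 m
Step 3: C = eps0 * eps_r * A / d
C = 8.854e-12 * 11.7 * 7686e-12 / 3e-6
Step 4: Convert to fF (multiply by 1e15).
C = 265.4 fF


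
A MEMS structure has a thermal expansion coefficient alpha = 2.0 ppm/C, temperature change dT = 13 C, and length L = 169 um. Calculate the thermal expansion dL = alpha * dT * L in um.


Step 1: Convert CTE: alpha = 2.0 ppm/C = 2.0e-6 /C
Step 2: dL = 2.0e-6 * 13 * 169
dL = 0.0044 um


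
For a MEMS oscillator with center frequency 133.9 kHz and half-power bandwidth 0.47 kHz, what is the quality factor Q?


Step 1: Q = f0 / bandwidth
Step 2: Q = 133.9 / 0.47
Q = 284.9


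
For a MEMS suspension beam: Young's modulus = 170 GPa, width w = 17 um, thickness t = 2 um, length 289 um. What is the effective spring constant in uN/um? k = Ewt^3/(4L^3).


Step 1: Convert E to consistent units (1 GPa = 1000 uN/um^2).
E = 170 GPa = 170000 uN/um^2
Step 2: Compute t^3 = 2^3 = 8
Step 3: Compute L^3 = 289^3 = 24137569
Step 4: k = 170000 * 17 * 8 / (4 * 24137569)
k = 0.2395 uN/um


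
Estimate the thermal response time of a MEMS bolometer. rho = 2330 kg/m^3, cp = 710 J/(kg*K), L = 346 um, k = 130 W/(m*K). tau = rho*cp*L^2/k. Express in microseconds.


Step 1: Convert L to m: L = 346e-6 m
Step 2: L^2 = (346e-6)^2 = 1.19716e-07 m^2
Step 3: tau = 2330 * 710 * 1.19716e-07 / 130 = 1.52343214e-03 s
Step 4: Convert to microseconds (multiply by 1e6).
tau = 1523.432 us


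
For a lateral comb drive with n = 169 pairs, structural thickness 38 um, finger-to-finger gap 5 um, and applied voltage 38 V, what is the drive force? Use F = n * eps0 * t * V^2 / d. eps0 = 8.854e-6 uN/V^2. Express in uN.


Step 1: Parameters: n=169, eps0=8.854e-6 uN/V^2, t=38 um, V=38 V, d=5 um
Step 2: V^2 = 1444
Step 3: F = 169 * 8.854e-6 * 38 * 1444 / 5
F = 16.421 uN


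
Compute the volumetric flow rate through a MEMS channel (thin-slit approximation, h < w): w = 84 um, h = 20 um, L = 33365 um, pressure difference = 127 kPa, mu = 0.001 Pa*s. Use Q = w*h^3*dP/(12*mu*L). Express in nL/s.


Step 1: Convert all dimensions to SI (meters).
w = 84e-6 m, h = 20e-6 m, L = 33365e-6 m, dP = 127e3 Pa
Step 2: Q = w * h^3 * dP / (12 * mu * L)
Q = 84e-6 * (20e-6)^3 * 127e3 / (12 * 0.001 * 33365e-6) = 2.131575e-10 m^3/s
Step 3: Convert Q from m^3/s to nL/s (1 m^3 = 1e12 nL, so multiply by 1e12).
Q = 213.158 nL/s


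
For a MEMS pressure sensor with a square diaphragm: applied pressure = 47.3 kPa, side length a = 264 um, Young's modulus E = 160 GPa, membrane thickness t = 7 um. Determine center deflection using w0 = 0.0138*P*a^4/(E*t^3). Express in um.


Step 1: Convert pressure to compatible units (E is in GPa, so P in GPa).
P = 47.3 kPa = 47.3e-6 GPa
Step 2: Compute numerator: 0.0138 * P * a^4.
a^4 = 264^4 = 4857532416
numerator = 0.0138 * 47.3e-6 * 4857532416 = 3.1707e+03
Step 3: Compute denominator: E * t^3 = 160 * 7^3 = 54880
Step 4: w0 = numerator / denominator = 3.1707e+03 / 54880 = 0.0578 um


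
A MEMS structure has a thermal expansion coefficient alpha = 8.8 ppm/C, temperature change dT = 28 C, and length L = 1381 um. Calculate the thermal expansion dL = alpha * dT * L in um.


Step 1: Convert CTE: alpha = 8.8 ppm/C = 8.8e-6 /C
Step 2: dL = 8.8e-6 * 28 * 1381
dL = 0.3403 um


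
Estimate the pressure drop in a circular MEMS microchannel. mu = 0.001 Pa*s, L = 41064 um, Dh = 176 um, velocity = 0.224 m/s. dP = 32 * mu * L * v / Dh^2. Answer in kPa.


Step 1: Convert to SI: L = 41064e-6 m, Dh = 176e-6 m
Step 2: dP = 32 * 0.001 * 41064e-6 * 0.224 / (176e-6)^2
Step 3: dP = 9502.41 Pa
Step 4: Convert to kPa: dP = 9.5 kPa


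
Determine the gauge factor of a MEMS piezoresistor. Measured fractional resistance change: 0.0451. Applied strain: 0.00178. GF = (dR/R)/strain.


Step 1: Identify values.
dR/R = 0.0451, strain = 0.00178
Step 2: GF = (dR/R) / strain = 0.0451 / 0.00178
GF = 25.3


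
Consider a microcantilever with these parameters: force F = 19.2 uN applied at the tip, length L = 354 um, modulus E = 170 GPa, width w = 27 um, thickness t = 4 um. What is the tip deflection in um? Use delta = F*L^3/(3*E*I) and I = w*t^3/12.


Step 1: Calculate the second moment of area.
I = w * t^3 / 12 = 27 * 4^3 / 12 = 144.0 um^4
Step 2: Convert E to consistent units (1 GPa = 1000 uN/um^2).
E = 170 GPa = 170000 uN/um^2
Step 3: Calculate tip deflection.
delta = F * L^3 / (3 * E * I)
delta = 19.2 * 354^3 / (3 * 170000 * 144.0)
delta = 11.5979 um


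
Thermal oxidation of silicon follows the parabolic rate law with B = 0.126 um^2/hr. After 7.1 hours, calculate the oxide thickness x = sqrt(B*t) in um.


Step 1: Compute B*t = 0.126 * 7.1 = 0.8946
Step 2: x = sqrt(0.8946)
x = 0.946 um


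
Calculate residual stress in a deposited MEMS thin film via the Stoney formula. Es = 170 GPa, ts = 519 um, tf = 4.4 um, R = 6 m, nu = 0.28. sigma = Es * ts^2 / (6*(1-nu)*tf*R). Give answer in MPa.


Step 1: Compute numerator: Es * ts^2 = 170 * 519^2 = 45791370 (GPa*um^2)
Step 2: Compute denominator (R in um): 6*(1-nu)*tf*R = 6*0.72*4.4*6e6 = 114048000.0 (um^2)
Step 3: sigma (GPa) = 45791370 / 114048000.0 = 4.0151e-01 GPa
Step 4: Convert to MPa (x1000): sigma = 401.5 MPa


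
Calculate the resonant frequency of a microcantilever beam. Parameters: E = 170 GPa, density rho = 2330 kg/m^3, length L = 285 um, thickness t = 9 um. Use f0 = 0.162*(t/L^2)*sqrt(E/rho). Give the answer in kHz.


Step 1: Convert units to SI.
t_SI = 9e-6 m, L_SI = 285e-6 m
Step 2: Calculate sqrt(E/rho).
sqrt(170e9 / 2330) = 8541.74 m/s
Step 3: Compute f0.
f0 = 0.162 * 9e-6 / (285e-6)^2 * 8541.74 = 153325.4 Hz = 153.33 kHz


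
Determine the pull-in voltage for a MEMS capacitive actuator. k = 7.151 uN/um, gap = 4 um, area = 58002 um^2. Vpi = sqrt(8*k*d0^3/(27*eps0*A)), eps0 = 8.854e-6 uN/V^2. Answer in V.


Step 1: Compute numerator: 8 * k * d0^3 = 8 * 7.151 * 4^3 = 3661.312
Step 2: Compute denominator: 27 * eps0 * A = 27 * 8.854e-6 * 58002 = 13.865842
Step 3: Vpi = sqrt(3661.312 / 13.865842)
Vpi = 16.25 V


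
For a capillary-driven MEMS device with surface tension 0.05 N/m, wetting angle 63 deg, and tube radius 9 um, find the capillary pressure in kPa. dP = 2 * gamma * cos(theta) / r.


Step 1: cos(63 deg) = 0.454
Step 2: Convert r to m: r = 9e-6 m
Step 3: dP = 2 * 0.05 * 0.454 / 9e-6 = 5044.4 Pa
Step 4: Convert Pa to kPa (divide by 1000).
dP = 5.04 kPa


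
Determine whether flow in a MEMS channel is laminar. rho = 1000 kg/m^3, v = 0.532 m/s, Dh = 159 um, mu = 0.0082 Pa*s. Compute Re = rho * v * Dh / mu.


Step 1: Convert Dh to meters: Dh = 159e-6 m
Step 2: Re = rho * v * Dh / mu
Re = 1000 * 0.532 * 159e-6 / 0.0082
Re = 10.316
Since Re = 10.316 is below ~2300, the flow is laminar.


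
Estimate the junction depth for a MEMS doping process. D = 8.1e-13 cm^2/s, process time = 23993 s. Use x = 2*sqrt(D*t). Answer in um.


Step 1: Compute D*t = 8.1e-13 * 23993 = 1.943433e-08 cm^2
Step 2: sqrt(D*t) = 1.39407e-04 cm
Step 3: x = 2 * 1.39407e-04 cm = 2.78814e-04 cm
Step 4: Convert to um (1 cm = 1e4 um): x = 2.788 um


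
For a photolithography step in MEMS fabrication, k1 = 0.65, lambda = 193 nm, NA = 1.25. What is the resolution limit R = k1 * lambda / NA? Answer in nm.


Step 1: Identify values: k1 = 0.65, lambda = 193 nm, NA = 1.25
Step 2: R = k1 * lambda / NA
R = 0.65 * 193 / 1.25
R = 100.4 nm


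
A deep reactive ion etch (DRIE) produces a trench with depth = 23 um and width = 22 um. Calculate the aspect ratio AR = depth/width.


Step 1: AR = depth / width
Step 2: AR = 23 / 22
AR = 1.0


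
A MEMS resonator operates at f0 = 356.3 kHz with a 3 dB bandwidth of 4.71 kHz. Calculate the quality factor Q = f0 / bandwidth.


Step 1: Q = f0 / bandwidth
Step 2: Q = 356.3 / 4.71
Q = 75.6


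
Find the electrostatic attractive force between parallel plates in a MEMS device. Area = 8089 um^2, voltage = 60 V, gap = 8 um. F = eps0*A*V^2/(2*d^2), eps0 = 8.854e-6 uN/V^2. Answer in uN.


Step 1: Identify parameters.
eps0 = 8.854e-6 uN/V^2, A = 8089 um^2, V = 60 V, d = 8 um
Step 2: Compute V^2 = 60^2 = 3600
Step 3: Compute d^2 = 8^2 = 64
Step 4: F = 0.5 * 8.854e-6 * 8089 * 3600 / 64
F = 2.014 uN


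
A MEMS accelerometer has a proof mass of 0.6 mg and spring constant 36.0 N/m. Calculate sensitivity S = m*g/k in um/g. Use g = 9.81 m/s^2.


Step 1: Convert mass: m = 0.6 mg = 6.00e-07 kg
Step 2: S = m * g / k = 6.00e-07 * 9.81 / 36.0
Step 3: S = 1.64e-07 m/g
Step 4: Convert to um/g: S = 0.164 um/g


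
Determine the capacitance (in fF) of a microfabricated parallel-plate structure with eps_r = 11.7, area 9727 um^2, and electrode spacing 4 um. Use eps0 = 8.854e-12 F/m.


Step 1: Convert area to m^2: A = 9727e-12 m^2
Step 2: Convert gap to m: d = 4e-6 m
Step 3: C = eps0 * eps_r * A / d
C = 8.854e-12 * 11.7 * 9727e-12 / 4e-6
Step 4: Convert to fF (multiply by 1e15).
C = 251.91 fF


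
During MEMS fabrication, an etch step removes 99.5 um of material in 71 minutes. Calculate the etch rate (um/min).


Step 1: Etch rate = depth / time
Step 2: rate = 99.5 / 71
rate = 1.401 um/min


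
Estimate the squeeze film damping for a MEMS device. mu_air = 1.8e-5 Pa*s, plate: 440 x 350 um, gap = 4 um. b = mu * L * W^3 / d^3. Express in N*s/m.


Step 1: Convert to SI.
L = 440e-6 m, W = 350e-6 m, d = 4e-6 m
Step 2: W^3 = (350e-6)^3 = 4.29e-11 m^3
Step 3: d^3 = (4e-6)^3 = 6.40e-17 m^3
Step 4: b = 1.8e-5 * 440e-6 * 4.29e-11 / 6.40e-17
b = 5.31e-03 N*s/m


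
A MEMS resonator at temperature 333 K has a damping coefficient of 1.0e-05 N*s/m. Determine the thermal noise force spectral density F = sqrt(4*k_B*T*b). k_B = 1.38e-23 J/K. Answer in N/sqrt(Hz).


Step 1: Compute 4 * k_B * T * b
= 4 * 1.38e-23 * 333 * 1.0e-05
= 1.8382e-25 N^2/Hz
Step 2: F_noise = sqrt(1.8382e-25)
F_noise = 4.29e-13 N/sqrt(Hz)


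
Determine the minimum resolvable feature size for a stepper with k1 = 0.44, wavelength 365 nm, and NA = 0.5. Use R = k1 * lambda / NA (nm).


Step 1: Identify values: k1 = 0.44, lambda = 365 nm, NA = 0.5
Step 2: R = k1 * lambda / NA
R = 0.44 * 365 / 0.5
R = 321.2 nm


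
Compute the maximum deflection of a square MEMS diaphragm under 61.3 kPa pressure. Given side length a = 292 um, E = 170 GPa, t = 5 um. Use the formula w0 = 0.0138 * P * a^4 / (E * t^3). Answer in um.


Step 1: Convert pressure to compatible units (E is in GPa, so P in GPa).
P = 61.3 kPa = 61.3e-6 GPa
Step 2: Compute numerator: 0.0138 * P * a^4.
a^4 = 292^4 = 7269949696
numerator = 0.0138 * 61.3e-6 * 7269949696 = 6.14994e+03
Step 3: Compute denominator: E * t^3 = 170 * 5^3 = 21250
Step 4: w0 = numerator / denominator = 6.14994e+03 / 21250 = 0.2894 um


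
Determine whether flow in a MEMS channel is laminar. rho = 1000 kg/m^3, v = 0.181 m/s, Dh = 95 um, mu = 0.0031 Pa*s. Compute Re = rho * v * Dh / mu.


Step 1: Convert Dh to meters: Dh = 95e-6 m
Step 2: Re = rho * v * Dh / mu
Re = 1000 * 0.181 * 95e-6 / 0.0031
Re = 5.547
Since Re = 5.547 is below ~2300, the flow is laminar.


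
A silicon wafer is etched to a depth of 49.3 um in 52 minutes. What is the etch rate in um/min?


Step 1: Etch rate = depth / time
Step 2: rate = 49.3 / 52
rate = 0.948 um/min


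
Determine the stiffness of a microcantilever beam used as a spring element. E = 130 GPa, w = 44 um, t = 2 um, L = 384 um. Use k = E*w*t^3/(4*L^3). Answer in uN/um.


Step 1: Convert E to consistent units (1 GPa = 1000 uN/um^2).
E = 130 GPa = 130000 uN/um^2
Step 2: Compute t^3 = 2^3 = 8
Step 3: Compute L^3 = 384^3 = 56623104
Step 4: k = 130000 * 44 * 8 / (4 * 56623104)
k = 0.202 uN/um


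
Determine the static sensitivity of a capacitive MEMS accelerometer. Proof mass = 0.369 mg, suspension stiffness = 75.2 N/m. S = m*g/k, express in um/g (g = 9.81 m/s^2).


Step 1: Convert mass: m = 0.369 mg = 3.69e-07 kg
Step 2: S = m * g / k = 3.69e-07 * 9.81 / 75.2
Step 3: S = 4.81e-08 m/g
Step 4: Convert to um/g: S = 0.048 um/g


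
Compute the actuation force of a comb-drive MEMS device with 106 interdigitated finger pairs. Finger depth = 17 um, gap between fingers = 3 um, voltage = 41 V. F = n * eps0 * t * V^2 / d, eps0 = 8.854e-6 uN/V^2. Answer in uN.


Step 1: Parameters: n=106, eps0=8.854e-6 uN/V^2, t=17 um, V=41 V, d=3 um
Step 2: V^2 = 1681
Step 3: F = 106 * 8.854e-6 * 17 * 1681 / 3
F = 8.94 uN


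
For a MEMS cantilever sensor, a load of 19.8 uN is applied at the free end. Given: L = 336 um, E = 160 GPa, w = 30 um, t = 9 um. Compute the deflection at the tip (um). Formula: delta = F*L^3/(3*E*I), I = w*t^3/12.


Step 1: Calculate the second moment of area.
I = w * t^3 / 12 = 30 * 9^3 / 12 = 1822.5 um^4
Step 2: Convert E to consistent units (1 GPa = 1000 uN/um^2).
E = 160 GPa = 160000 uN/um^2
Step 3: Calculate tip deflection.
delta = F * L^3 / (3 * E * I)
delta = 19.8 * 336^3 / (3 * 160000 * 1822.5)
delta = 0.8586 um


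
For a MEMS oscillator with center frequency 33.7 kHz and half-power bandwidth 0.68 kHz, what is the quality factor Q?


Step 1: Q = f0 / bandwidth
Step 2: Q = 33.7 / 0.68
Q = 49.6


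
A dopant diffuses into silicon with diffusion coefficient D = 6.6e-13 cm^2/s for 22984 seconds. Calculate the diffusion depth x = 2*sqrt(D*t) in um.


Step 1: Compute D*t = 6.6e-13 * 22984 = 1.516944e-08 cm^2
Step 2: sqrt(D*t) = 1.23164e-04 cm
Step 3: x = 2 * 1.23164e-04 cm = 2.46328e-04 cm
Step 4: Convert to um (1 cm = 1e4 um): x = 2.463 um


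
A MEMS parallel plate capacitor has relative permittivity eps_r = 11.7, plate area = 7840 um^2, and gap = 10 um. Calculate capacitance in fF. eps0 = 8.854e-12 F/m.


Step 1: Convert area to m^2: A = 7840e-12 m^2
Step 2: Convert gap to m: d = 10e-6 m
Step 3: C = eps0 * eps_r * A / d
C = 8.854e-12 * 11.7 * 7840e-12 / 10e-6
Step 4: Convert to fF (multiply by 1e15).
C = 81.22 fF


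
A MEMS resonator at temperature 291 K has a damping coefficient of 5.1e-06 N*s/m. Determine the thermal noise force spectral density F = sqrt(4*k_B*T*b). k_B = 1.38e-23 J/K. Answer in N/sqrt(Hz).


Step 1: Compute 4 * k_B * T * b
= 4 * 1.38e-23 * 291 * 5.1e-06
= 8.1922e-26 N^2/Hz
Step 2: F_noise = sqrt(8.1922e-26)
F_noise = 2.86e-13 N/sqrt(Hz)


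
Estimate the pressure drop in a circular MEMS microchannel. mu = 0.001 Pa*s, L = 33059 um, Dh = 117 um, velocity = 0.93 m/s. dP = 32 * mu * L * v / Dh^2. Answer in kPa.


Step 1: Convert to SI: L = 33059e-6 m, Dh = 117e-6 m
Step 2: dP = 32 * 0.001 * 33059e-6 * 0.93 / (117e-6)^2
Step 3: dP = 71870.54 Pa
Step 4: Convert to kPa: dP = 71.87 kPa


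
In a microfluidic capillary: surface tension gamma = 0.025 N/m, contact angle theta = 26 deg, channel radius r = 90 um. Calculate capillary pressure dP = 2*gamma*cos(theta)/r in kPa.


Step 1: cos(26 deg) = 0.8988
Step 2: Convert r to m: r = 90e-6 m
Step 3: dP = 2 * 0.025 * 0.8988 / 90e-6 = 499.3 Pa
Step 4: Convert Pa to kPa (divide by 1000).
dP = 0.5 kPa


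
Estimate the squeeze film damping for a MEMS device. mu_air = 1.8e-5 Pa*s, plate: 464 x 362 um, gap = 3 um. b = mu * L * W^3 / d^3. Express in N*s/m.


Step 1: Convert to SI.
L = 464e-6 m, W = 362e-6 m, d = 3e-6 m
Step 2: W^3 = (362e-6)^3 = 4.74e-11 m^3
Step 3: d^3 = (3e-6)^3 = 2.70e-17 m^3
Step 4: b = 1.8e-5 * 464e-6 * 4.74e-11 / 2.70e-17
b = 1.47e-02 N*s/m


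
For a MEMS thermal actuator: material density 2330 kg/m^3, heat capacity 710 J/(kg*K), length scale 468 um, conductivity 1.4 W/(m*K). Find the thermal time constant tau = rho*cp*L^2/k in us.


Step 1: Convert L to m: L = 468e-6 m
Step 2: L^2 = (468e-6)^2 = 2.19024e-07 m^2
Step 3: tau = 2330 * 710 * 2.19024e-07 / 1.4 = 2.5880814514e-01 s
Step 4: Convert to microseconds (multiply by 1e6).
tau = 258808.145 us
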